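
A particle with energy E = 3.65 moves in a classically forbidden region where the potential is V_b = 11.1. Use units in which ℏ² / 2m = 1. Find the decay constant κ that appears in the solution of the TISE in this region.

Since E < V_b the TISE in this region is ψ'' = κ²ψ with κ = √(2m(V_b − E))/ℏ.
κ = √(2 × 0.5 × 7.45) = 2.729.

κ = 2.73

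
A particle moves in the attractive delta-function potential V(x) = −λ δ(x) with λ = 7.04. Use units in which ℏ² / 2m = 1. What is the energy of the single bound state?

For x ≠ 0 the bound state is ψ ∝ e^{−κ|x|}; integrating the TISE across the delta gives the cusp condition 2κ = 2mλ/ℏ², so κ = 3.520.
Then E = −ℏ²κ²/(2m) = −mλ²/(2ℏ²) = -12.39.

E = -12.4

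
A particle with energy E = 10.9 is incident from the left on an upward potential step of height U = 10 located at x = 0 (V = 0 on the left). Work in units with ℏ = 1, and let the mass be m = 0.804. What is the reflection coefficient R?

The wavenumbers are k₁ = √(2mE)/ℏ = 4.187 on the left and k₂ = √(2m(E − U))/ℏ = 1.203 on the right.
Matching ψ and ψ′ at x = 0 gives r = (k₁ − k₂)/(k₁ + k₂), so R = r² = 0.3065 and T = 1 − R = 0.6935.

R = 0.306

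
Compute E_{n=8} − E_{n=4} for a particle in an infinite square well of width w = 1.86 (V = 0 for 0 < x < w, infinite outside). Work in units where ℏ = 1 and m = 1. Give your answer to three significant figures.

ΔE = 68.5

E_n = n²π²ℏ²/(2mw²), so ΔE = (8² − 4²) π²ℏ²/(2mw²).
ΔE = 48 × π² / (2 × 1 × 1.86²) = 68.47.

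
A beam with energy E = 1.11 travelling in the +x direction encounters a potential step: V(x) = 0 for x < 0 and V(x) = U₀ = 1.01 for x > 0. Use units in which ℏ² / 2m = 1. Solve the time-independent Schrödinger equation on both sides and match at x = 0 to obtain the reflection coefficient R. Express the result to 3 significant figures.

On each side the TISE gives plane waves with k = √(2m(E − V))/ℏ: k₁ = √(2·½·1.11) = 1.054, k₂ = √(2·½·0.1) = 0.3162.
Matching ψ and ψ′ at x = 0 gives r = (k₁ − k₂)/(k₁ + k₂), so R = r² = 0.2897 and T = 1 − R = 0.7103.

R = 0.290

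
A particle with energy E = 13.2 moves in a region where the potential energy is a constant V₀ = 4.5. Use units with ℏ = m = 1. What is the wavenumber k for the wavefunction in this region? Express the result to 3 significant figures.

With E > V₀ the solution is oscillatory, ψ ∝ e^{±ikx} with k = √(2m(E − V₀))/ℏ.
k = √(2 × 1 × 8.7) = 4.171.

k = 4.17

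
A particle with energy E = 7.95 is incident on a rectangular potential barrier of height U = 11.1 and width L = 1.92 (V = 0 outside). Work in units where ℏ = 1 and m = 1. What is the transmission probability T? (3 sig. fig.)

T = 0.000212

E < U: inside the barrier ψ ∝ e^{±κx} with κ = √(2m(U − E))/ℏ = 2.510.
κL = 4.819, sinh(κL) = 61.93.
The exact tunnelling result is T⁻¹ = 1 + U² sinh²(κL) / [4E(U − E)] = 4718, so T = 0.000212.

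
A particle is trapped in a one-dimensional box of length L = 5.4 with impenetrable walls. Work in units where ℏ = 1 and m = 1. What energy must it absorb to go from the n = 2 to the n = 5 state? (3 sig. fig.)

ΔE = 3.55

E_n = n²π²ℏ²/(2mL²), so ΔE = (5² − 2²) π²ℏ²/(2mL²).
ΔE = 21 × π² / (2 × 1 × 5.4²) = 3.554.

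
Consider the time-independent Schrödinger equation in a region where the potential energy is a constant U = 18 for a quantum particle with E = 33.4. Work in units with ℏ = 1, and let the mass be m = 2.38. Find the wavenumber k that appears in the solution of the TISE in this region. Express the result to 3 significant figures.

With E > U the solution is oscillatory, ψ ∝ e^{±ikx} with k = √(2m(E − U))/ℏ.
k = √(2 × 2.38 × 15.4) = 8.562.

k = 8.56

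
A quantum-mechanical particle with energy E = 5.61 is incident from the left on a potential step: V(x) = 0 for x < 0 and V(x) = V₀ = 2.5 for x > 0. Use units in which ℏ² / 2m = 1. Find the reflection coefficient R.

The wavenumbers are k₁ = √(2mE)/ℏ = 2.369 on the left and k₂ = √(2m(E − V₀))/ℏ = 1.764 on the right.
Matching ψ and ψ′ at x = 0 gives r = (k₁ − k₂)/(k₁ + k₂), so R = r² = 0.02144 and T = 1 − R = 0.9786.

R = 0.0214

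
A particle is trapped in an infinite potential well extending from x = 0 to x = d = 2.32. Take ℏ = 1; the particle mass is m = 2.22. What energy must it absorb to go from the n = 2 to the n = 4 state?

ΔE = 4.96

E_n = n²π²ℏ²/(2md²), so ΔE = (4² − 2²) π²ℏ²/(2md²).
ΔE = 12 × π² / (2 × 2.22 × 2.32²) = 4.956.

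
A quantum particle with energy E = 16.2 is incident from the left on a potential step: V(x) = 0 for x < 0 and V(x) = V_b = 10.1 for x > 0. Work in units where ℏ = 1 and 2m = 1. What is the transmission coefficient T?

The wavenumbers are k₁ = √(2mE)/ℏ = 4.025 on the left and k₂ = √(2m(E − V_b))/ℏ = 2.470 on the right.
Continuity of ψ and ψ′ at the step yields the reflection amplitude r = (k₁ − k₂)/(k₁ + k₂) = 0.2394; thus R = |r|² = 0.05733, T = 0.9427.

T = 0.943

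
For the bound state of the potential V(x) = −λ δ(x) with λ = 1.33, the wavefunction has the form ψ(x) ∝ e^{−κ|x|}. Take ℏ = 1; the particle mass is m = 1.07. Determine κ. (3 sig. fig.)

Integrate −(ℏ²/2m)ψ'' − λδ(x)ψ = Eψ from −ε to +ε: the ψ'' term gives ψ'(0⁺) − ψ'(0⁻) and the δ term gives −(2mλ/ℏ²)ψ(0).
With ψ ∝ e^{−κ|x|} this yields −2κ = −2mλ/ℏ², so κ = mλ/ℏ² = 1.423.

κ = 1.42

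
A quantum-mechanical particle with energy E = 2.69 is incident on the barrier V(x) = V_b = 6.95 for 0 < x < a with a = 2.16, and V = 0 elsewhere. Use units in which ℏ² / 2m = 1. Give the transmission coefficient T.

E < V_b: inside the barrier ψ ∝ e^{±κx} with κ = √(2m(V_b − E))/ℏ = 2.064.
κa = 4.458, sinh(κa) = 43.16.
Matching ψ, ψ′ at both faces gives T = [1 + V_b² sinh²(κa) / (4E(V_b − E))]⁻¹ = 1/1964 = 0.000509.

T = 0.000509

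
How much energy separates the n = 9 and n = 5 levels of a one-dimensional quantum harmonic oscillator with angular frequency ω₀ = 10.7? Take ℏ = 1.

E_n = ℏω₀(n + ½), so ΔE = (9 − 5) ℏω₀ = 4 × 10.7 = 42.80.

ΔE = 42.8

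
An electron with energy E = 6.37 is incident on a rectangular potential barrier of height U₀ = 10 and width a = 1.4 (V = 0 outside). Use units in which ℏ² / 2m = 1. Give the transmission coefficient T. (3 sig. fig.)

E < U₀: inside the barrier ψ ∝ e^{±κx} with κ = √(2m(U₀ − E))/ℏ = 1.905.
κa = 2.667, sinh(κa) = 7.166.
Matching ψ, ψ′ at both faces gives T = [1 + U₀² sinh²(κa) / (4E(U₀ − E))]⁻¹ = 1/56.52 = 0.0177.

T = 0.0177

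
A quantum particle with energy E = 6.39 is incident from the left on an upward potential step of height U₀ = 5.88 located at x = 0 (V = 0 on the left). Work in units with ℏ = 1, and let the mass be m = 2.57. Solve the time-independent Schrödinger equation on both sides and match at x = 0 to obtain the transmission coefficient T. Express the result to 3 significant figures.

T = 0.687

The wavenumbers are k₁ = √(2mE)/ℏ = 5.731 on the left and k₂ = √(2m(E − U₀))/ℏ = 1.619 on the right.
Continuity of ψ and ψ′ at the step yields the reflection amplitude r = (k₁ − k₂)/(k₁ + k₂) = 0.5594; thus R = |r|² = 0.3130, T = 0.6870.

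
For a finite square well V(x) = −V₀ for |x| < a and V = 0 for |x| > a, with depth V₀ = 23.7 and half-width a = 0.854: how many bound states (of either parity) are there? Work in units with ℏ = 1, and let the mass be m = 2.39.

Define the well-strength parameter z₀ = (a/ℏ)√(2mV₀) = 0.854 × √(2·2.39·23.7) = 9.090.
The even/odd transcendental equations gain one root per π/2 in z₀, giving N = 1 + ⌊2z₀/π⌋ = 1 + ⌊5.787⌋ = 6.

N = 6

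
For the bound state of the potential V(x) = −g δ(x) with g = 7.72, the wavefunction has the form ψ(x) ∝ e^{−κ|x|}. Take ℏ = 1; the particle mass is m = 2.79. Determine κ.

Integrate −(ℏ²/2m)ψ'' − gδ(x)ψ = Eψ from −ε to +ε: the ψ'' term gives ψ'(0⁺) − ψ'(0⁻) and the δ term gives −(2mg/ℏ²)ψ(0).
With ψ ∝ e^{−κ|x|} this yields −2κ = −2mg/ℏ², so κ = mg/ℏ² = 21.54.

κ = 21.5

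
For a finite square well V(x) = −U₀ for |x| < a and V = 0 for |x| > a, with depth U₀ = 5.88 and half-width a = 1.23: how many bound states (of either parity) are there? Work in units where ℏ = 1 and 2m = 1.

The dimensionless depth is z₀ = a√(2mU₀)/ℏ = 1.23 × √(5.880) = 2.983.
The even/odd transcendental equations gain one root per π/2 in z₀, giving N = 1 + ⌊2z₀/π⌋ = 1 + ⌊1.899⌋ = 2.

N = 2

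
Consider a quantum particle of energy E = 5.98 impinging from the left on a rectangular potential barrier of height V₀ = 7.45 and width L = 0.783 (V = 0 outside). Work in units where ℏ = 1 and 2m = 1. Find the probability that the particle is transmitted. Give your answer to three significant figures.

Since E < V₀ the interior solution is evanescent with decay constant κ = √(2m(V₀ − E))/ℏ = 1.212.
κL = 0.9493, sinh(κL) = 1.098.
The exact tunnelling result is T⁻¹ = 1 + V₀² sinh²(κL) / [4E(V₀ − E)] = 2.905, so T = 0.344.

T = 0.344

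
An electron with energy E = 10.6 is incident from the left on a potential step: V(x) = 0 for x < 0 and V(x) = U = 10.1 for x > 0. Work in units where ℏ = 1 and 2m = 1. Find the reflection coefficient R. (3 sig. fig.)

R = 0.414

The wavenumbers are k₁ = √(2mE)/ℏ = 3.256 on the left and k₂ = √(2m(E − U))/ℏ = 0.7071 on the right.
Continuity of ψ and ψ′ at the step yields the reflection amplitude r = (k₁ − k₂)/(k₁ + k₂) = 0.6431; thus R = |r|² = 0.4136, T = 0.5864.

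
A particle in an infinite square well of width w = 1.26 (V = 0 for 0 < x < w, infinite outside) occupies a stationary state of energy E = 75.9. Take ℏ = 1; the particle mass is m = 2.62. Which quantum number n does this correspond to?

n = 8

For an infinite well E_n = n²π²ℏ²/(2mw²), so n = (w/πℏ)√(2mE).
n = (1.26/π) × √(2 × 2.62 × 75.9) = 7.998 → n = 8.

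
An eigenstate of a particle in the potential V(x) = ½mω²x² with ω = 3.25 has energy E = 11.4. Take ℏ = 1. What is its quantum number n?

E_n = ℏω(n + ½) ⇒ n = E/(ℏω) − ½ = 11.4/3.25 − 0.5 = 3.008 → n = 3.

n = 3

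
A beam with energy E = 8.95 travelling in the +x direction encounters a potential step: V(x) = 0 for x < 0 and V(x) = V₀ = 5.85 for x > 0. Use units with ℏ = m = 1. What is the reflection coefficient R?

The wavenumbers are k₁ = √(2mE)/ℏ = 4.231 on the left and k₂ = √(2m(E − V₀))/ℏ = 2.490 on the right.
Matching ψ and ψ′ at x = 0 gives r = (k₁ − k₂)/(k₁ + k₂), so R = r² = 0.06709 and T = 1 − R = 0.9329.

R = 0.0671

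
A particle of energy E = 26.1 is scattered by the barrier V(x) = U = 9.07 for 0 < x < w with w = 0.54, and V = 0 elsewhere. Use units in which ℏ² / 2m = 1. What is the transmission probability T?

T = 0.972

Above the barrier the interior wavenumber is k₂ = √(2m(E − U))/ℏ = 4.127, giving phase k₂w = 2.228.
Matching at both interfaces gives T⁻¹ = 1 + U² sin²(k₂w) / [4E(E − U)] = 1.029, hence T = 0.972.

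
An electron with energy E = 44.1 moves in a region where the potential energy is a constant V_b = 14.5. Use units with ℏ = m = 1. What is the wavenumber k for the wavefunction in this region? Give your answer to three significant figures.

k = 7.69

With E > V_b the solution is oscillatory, ψ ∝ e^{±ikx} with k = √(2m(E − V_b))/ℏ.
k = √(2 × 1 × 29.6) = 7.694.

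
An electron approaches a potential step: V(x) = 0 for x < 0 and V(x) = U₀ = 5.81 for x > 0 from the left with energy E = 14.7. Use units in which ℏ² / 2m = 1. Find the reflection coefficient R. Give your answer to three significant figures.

R = 0.0156

The wavenumbers are k₁ = √(2mE)/ℏ = 3.834 on the left and k₂ = √(2m(E − U₀))/ℏ = 2.982 on the right.
Matching ψ and ψ′ at x = 0 gives r = (k₁ − k₂)/(k₁ + k₂), so R = r² = 0.01564 and T = 1 − R = 0.9844.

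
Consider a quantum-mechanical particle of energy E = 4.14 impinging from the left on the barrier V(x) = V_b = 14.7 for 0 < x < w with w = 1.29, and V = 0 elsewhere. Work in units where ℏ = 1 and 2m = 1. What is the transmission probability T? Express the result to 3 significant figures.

T = 0.000739

E < V_b: inside the barrier ψ ∝ e^{±κx} with κ = √(2m(V_b − E))/ℏ = 3.250.
κw = 4.192, sinh(κw) = 33.07.
Matching ψ, ψ′ at both faces gives T = [1 + V_b² sinh²(κw) / (4E(V_b − E))]⁻¹ = 1/1352 = 0.000739.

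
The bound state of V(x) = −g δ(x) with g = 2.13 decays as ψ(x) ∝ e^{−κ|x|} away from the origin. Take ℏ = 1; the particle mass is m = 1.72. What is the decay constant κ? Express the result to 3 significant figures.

Integrating the TISE across x = 0 gives the cusp condition ψ'(0⁺) − ψ'(0⁻) = −(2mg/ℏ²)ψ(0).
With ψ ∝ e^{−κ|x|} this yields −2κ = −2mg/ℏ², so κ = mg/ℏ² = 3.664.

κ = 3.66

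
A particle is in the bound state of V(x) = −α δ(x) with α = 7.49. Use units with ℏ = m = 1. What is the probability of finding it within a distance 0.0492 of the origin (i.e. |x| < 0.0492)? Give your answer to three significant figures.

The normalised bound state is ψ = √κ e^{−κ|x|} with κ = mα/ℏ² = 7.490.
P(|x| < d) = ∫_{−d}^{d} κ e^{−2κ|x|} dx = 1 − e^{−2κd} = 1 − e^{−0.7370} = 0.5215.

P = 0.521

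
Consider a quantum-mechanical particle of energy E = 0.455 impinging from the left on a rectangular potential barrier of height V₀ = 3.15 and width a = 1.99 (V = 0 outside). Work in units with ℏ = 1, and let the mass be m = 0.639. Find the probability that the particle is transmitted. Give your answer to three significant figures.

T = 0.00123

Since E < V₀ the interior solution is evanescent with decay constant κ = √(2m(V₀ − E))/ℏ = 1.856.
κa = 3.693, sinh(κa) = 20.07.
The exact tunnelling result is T⁻¹ = 1 + V₀² sinh²(κa) / [4E(V₀ − E)] = 816.1, so T = 0.00123.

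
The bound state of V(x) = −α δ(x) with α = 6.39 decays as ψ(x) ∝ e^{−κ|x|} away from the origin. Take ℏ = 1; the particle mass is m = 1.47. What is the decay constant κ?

κ = 9.39

Integrating the TISE across x = 0 gives the cusp condition ψ'(0⁺) − ψ'(0⁻) = −(2mα/ℏ²)ψ(0).
With ψ ∝ e^{−κ|x|} this yields −2κ = −2mα/ℏ², so κ = mα/ℏ² = 9.393.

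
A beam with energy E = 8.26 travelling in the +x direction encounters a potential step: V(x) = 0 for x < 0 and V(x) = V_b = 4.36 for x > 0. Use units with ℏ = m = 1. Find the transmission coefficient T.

On each side the TISE gives plane waves with k = √(2m(E − V))/ℏ: k₁ = √(2·1·8.26) = 4.064, k₂ = √(2·1·3.9) = 2.793.
Matching ψ and ψ′ at x = 0 gives r = (k₁ − k₂)/(k₁ + k₂), so R = r² = 0.03439 and T = 1 − R = 0.9656.

T = 0.966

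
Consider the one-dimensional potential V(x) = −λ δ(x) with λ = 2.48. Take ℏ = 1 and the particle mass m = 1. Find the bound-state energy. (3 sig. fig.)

The bound state is ψ(x) = √κ e^{−κ|x|}. The derivative jump ψ'(0⁺) − ψ'(0⁻) = −(2mλ/ℏ²)ψ(0) fixes κ = mλ/ℏ² = 2.480.
Then E = −ℏ²κ²/(2m) = −mλ²/(2ℏ²) = -3.075.

E = -3.08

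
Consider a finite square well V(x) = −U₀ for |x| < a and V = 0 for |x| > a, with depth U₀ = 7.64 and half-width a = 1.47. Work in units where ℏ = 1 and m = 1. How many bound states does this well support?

Define the well-strength parameter z₀ = (a/ℏ)√(2mU₀) = 1.47 × √(2·1·7.64) = 5.746.
A new bound state (alternating even/odd) appears each time z₀ passes a multiple of π/2, so N = ⌊2z₀/π⌋ + 1 = ⌊3.658⌋ + 1 = 4.

N = 4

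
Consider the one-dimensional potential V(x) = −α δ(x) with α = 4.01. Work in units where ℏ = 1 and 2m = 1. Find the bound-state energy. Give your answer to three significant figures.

For x ≠ 0 the bound state is ψ ∝ e^{−κ|x|}; integrating the TISE across the delta gives the cusp condition 2κ = 2mα/ℏ², so κ = 2.005.
Then E = −ℏ²κ²/(2m) = −mα²/(2ℏ²) = -4.020.

E = -4.02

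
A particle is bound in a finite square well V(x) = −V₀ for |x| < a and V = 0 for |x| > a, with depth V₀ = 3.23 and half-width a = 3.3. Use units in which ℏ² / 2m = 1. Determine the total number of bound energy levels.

N = 4

The dimensionless depth is z₀ = a√(2mV₀)/ℏ = 3.3 × √(3.230) = 5.931.
The even/odd transcendental equations gain one root per π/2 in z₀, giving N = 1 + ⌊2z₀/π⌋ = 1 + ⌊3.776⌋ = 4.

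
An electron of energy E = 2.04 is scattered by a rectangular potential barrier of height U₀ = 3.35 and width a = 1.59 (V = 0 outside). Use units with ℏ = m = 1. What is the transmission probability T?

E < U₀: inside the barrier ψ ∝ e^{±κx} with κ = √(2m(U₀ − E))/ℏ = 1.619.
κa = 2.574, sinh(κa) = 6.519.
Matching ψ, ψ′ at both faces gives T = [1 + U₀² sinh²(κa) / (4E(U₀ − E))]⁻¹ = 1/45.61 = 0.0219.

T = 0.0219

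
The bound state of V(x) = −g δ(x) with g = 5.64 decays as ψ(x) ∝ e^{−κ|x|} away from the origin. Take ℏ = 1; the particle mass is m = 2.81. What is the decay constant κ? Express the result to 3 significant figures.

κ = 15.8

Integrating the TISE across x = 0 gives the cusp condition ψ'(0⁺) − ψ'(0⁻) = −(2mg/ℏ²)ψ(0).
With ψ ∝ e^{−κ|x|} this yields −2κ = −2mg/ℏ², so κ = mg/ℏ² = 15.85.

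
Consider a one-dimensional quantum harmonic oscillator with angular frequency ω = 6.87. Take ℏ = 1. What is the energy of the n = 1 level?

E = 10.3

Using E_n = (n + ½)ℏω: E_1 = 1.5 × 6.87 = 10.31.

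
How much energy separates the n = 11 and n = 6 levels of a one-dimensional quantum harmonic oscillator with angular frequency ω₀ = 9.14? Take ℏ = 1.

E_n = ℏω₀(n + ½), so ΔE = (11 − 6) ℏω₀ = 5 × 9.14 = 45.70.

ΔE = 45.7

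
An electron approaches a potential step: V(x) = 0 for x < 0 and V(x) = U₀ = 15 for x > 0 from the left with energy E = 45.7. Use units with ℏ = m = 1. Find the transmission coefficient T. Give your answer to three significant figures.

T = 0.990

The wavenumbers are k₁ = √(2mE)/ℏ = 9.560 on the left and k₂ = √(2m(E − U₀))/ℏ = 7.836 on the right.
Matching ψ and ψ′ at x = 0 gives r = (k₁ − k₂)/(k₁ + k₂), so R = r² = 0.009827 and T = 1 − R = 0.9902.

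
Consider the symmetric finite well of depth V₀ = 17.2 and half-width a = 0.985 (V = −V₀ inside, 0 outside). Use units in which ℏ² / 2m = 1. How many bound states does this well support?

N = 3

Define the well-strength parameter z₀ = (a/ℏ)√(2mV₀) = 0.985 × √(2·0.5·17.2) = 4.085.
A new bound state (alternating even/odd) appears each time z₀ passes a multiple of π/2, so N = ⌊2z₀/π⌋ + 1 = ⌊2.601⌋ + 1 = 3.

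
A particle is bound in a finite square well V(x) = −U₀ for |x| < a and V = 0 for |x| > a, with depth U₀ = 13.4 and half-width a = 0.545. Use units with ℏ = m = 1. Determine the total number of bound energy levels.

N = 2

Define the well-strength parameter z₀ = (a/ℏ)√(2mU₀) = 0.545 × √(2·1·13.4) = 2.821.
A new bound state (alternating even/odd) appears each time z₀ passes a multiple of π/2, so N = ⌊2z₀/π⌋ + 1 = ⌊1.796⌋ + 1 = 2.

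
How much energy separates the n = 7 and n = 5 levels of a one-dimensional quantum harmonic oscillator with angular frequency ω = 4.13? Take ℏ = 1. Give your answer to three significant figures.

E_n = ℏω(n + ½), so ΔE = (7 − 5) ℏω = 2 × 4.13 = 8.260.

ΔE = 8.26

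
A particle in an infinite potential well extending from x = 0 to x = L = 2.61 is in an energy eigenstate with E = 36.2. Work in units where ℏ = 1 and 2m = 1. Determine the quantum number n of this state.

From E_n = n²π²ℏ²/(2mL²) invert to n = √(2mL²E)/(πℏ).
n = (2.61/π) × √(2 × 0.5 × 36.2) = 4.999 → n = 5.

n = 5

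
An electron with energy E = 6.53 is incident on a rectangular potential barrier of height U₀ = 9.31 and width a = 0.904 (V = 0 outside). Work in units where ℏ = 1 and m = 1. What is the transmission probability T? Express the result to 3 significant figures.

T = 0.0463

E < U₀: inside the barrier ψ ∝ e^{±κx} with κ = √(2m(U₀ − E))/ℏ = 2.358.
κa = 2.132, sinh(κa) = 4.155.
The exact tunnelling result is T⁻¹ = 1 + U₀² sinh²(κa) / [4E(U₀ − E)] = 21.61, so T = 0.0463.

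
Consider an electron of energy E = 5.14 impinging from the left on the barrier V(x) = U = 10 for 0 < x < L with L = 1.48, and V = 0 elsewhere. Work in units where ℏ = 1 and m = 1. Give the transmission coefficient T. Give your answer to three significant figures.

E < U: inside the barrier ψ ∝ e^{±κx} with κ = √(2m(U − E))/ℏ = 3.118.
κL = 4.614, sinh(κL) = 50.45.
Matching ψ, ψ′ at both faces gives T = [1 + U² sinh²(κL) / (4E(U − E))]⁻¹ = 1/2548 = 0.000392.

T = 0.000392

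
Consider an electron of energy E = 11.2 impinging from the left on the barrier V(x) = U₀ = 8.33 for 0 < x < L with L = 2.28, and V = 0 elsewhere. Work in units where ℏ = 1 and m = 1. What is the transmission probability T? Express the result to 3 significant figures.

E > U₀: inside the barrier k₂ = √(2m(E − U₀))/ℏ = 2.396, k₂L = 5.462.
T = [1 + U₀² sin²(k₂L) / (4E(E − U₀))]⁻¹ = 1/1.289 = 0.776.

T = 0.776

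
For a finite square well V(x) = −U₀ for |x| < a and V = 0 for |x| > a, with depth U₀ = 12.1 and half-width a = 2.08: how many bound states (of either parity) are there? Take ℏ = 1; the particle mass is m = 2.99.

N = 12

Define the well-strength parameter z₀ = (a/ℏ)√(2mU₀) = 2.08 × √(2·2.99·12.1) = 17.69.
A new bound state (alternating even/odd) appears each time z₀ passes a multiple of π/2, so N = ⌊2z₀/π⌋ + 1 = ⌊11.26⌋ + 1 = 12.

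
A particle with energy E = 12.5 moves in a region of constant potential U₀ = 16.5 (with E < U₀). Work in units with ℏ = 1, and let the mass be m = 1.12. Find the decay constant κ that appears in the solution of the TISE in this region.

κ = 2.99

Since E < U₀ the TISE in this region is ψ'' = κ²ψ with κ = √(2m(U₀ − E))/ℏ.
κ = √(2 × 1.12 × 4) = 2.993.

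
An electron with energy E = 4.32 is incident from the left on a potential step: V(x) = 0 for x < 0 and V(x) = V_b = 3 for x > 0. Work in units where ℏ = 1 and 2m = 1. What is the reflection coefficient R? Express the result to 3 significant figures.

R = 0.0830

The wavenumbers are k₁ = √(2mE)/ℏ = 2.078 on the left and k₂ = √(2m(E − V_b))/ℏ = 1.149 on the right.
Continuity of ψ and ψ′ at the step yields the reflection amplitude r = (k₁ − k₂)/(k₁ + k₂) = 0.2880; thus R = |r|² = 0.08296, T = 0.9170.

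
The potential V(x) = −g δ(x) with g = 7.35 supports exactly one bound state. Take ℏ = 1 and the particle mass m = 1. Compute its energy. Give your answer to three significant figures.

E = -27.0

The bound state is ψ(x) = √κ e^{−κ|x|}. The derivative jump ψ'(0⁺) − ψ'(0⁻) = −(2mg/ℏ²)ψ(0) fixes κ = mg/ℏ² = 7.350.
Then E = −ℏ²κ²/(2m) = −mg²/(2ℏ²) = -27.01.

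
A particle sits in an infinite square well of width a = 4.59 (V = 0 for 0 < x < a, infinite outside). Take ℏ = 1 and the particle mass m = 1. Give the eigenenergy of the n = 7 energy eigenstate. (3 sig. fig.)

Requiring ψ(0) = ψ(a) = 0 quantises k = nπ/a, hence E_n = ℏ²k²/2m = n²π²ℏ²/(2ma²).
E_7 = 7² × π² / (2 × 1 × 4.59²) = 11.48.

E = 11.5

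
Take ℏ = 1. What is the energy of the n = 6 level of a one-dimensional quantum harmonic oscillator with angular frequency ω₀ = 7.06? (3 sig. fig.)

E = 45.9

The oscillator eigenvalues are E_n = ℏω₀(n + ½), so E_6 = 7.06 × 6.5 = 45.89.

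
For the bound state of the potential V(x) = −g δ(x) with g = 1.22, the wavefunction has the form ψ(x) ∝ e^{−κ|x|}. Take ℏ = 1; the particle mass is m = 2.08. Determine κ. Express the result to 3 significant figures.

κ = 2.54

Integrating the TISE across x = 0 gives the cusp condition ψ'(0⁺) − ψ'(0⁻) = −(2mg/ℏ²)ψ(0).
With ψ ∝ e^{−κ|x|} this yields −2κ = −2mg/ℏ², so κ = mg/ℏ² = 2.538.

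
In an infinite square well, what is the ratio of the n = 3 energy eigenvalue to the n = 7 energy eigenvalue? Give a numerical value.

Since E_n ∝ n², the ratio is (3/7)² = 0.183673.

0.183673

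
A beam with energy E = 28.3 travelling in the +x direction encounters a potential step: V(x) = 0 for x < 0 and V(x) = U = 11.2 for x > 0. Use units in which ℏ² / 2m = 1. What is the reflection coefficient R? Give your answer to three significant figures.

R = 0.0157

On each side the TISE gives plane waves with k = √(2m(E − V))/ℏ: k₁ = √(2·½·28.3) = 5.320, k₂ = √(2·½·17.1) = 4.135.
Continuity of ψ and ψ′ at the step yields the reflection amplitude r = (k₁ − k₂)/(k₁ + k₂) = 0.1253; thus R = |r|² = 0.01570, T = 0.9843.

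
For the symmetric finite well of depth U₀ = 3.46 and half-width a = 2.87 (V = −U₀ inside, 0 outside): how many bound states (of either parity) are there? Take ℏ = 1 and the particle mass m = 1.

Define the well-strength parameter z₀ = (a/ℏ)√(2mU₀) = 2.87 × √(2·1·3.46) = 7.550.
The even/odd transcendental equations gain one root per π/2 in z₀, giving N = 1 + ⌊2z₀/π⌋ = 1 + ⌊4.806⌋ = 5.

N = 5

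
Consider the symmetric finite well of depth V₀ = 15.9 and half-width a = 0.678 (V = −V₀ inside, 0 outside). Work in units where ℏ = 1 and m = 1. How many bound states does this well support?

N = 3

The dimensionless depth is z₀ = a√(2mV₀)/ℏ = 0.678 × √(31.80) = 3.823.
The even/odd transcendental equations gain one root per π/2 in z₀, giving N = 1 + ⌊2z₀/π⌋ = 1 + ⌊2.434⌋ = 3.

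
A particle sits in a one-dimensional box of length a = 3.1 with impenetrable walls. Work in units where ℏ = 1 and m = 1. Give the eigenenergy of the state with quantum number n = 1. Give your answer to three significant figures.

E = 0.514

The infinite-well eigenfunctions ψ_n = √(2/a) sin(nπx/a) vanish at both walls, giving E_n = n²π²ℏ²/(2ma²).
E_1 = 1² × π² / (2 × 1 × 3.1²) = 0.5135.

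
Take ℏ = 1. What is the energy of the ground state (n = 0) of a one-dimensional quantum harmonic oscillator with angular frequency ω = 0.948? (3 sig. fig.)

The oscillator eigenvalues are E_n = ℏω(n + ½), so E_0 = 0.948 × 0.5 = 0.4740.

E = 0.474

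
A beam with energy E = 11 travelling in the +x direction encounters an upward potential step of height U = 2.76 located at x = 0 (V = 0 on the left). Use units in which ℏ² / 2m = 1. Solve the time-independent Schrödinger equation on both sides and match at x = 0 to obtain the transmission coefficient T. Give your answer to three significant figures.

On each side the TISE gives plane waves with k = √(2m(E − V))/ℏ: k₁ = √(2·½·11) = 3.317, k₂ = √(2·½·8.24) = 2.871.
Continuity of ψ and ψ′ at the step yields the reflection amplitude r = (k₁ − k₂)/(k₁ + k₂) = 0.07210; thus R = |r|² = 0.005198, T = 0.9948.

T = 0.995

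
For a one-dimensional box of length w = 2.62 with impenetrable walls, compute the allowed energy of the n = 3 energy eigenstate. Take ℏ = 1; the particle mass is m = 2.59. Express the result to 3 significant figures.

E = 2.50

Requiring ψ(0) = ψ(w) = 0 quantises k = nπ/w, hence E_n = ℏ²k²/2m = n²π²ℏ²/(2mw²).
E_3 = 3² × π² / (2 × 2.59 × 2.62²) = 2.498.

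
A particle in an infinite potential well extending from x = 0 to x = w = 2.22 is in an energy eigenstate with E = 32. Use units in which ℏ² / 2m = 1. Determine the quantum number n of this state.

n = 4

For an infinite well E_n = n²π²ℏ²/(2mw²), so n = (w/πℏ)√(2mE).
n = (2.22/π) × √(2 × 0.5 × 32) = 3.997 → n = 4.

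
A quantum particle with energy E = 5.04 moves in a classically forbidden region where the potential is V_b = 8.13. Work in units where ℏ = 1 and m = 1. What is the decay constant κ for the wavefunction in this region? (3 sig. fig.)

κ = 2.49

Since E < V_b the TISE in this region is ψ'' = κ²ψ with κ = √(2m(V_b − E))/ℏ.
κ = √(2 × 1 × 3.09) = 2.486.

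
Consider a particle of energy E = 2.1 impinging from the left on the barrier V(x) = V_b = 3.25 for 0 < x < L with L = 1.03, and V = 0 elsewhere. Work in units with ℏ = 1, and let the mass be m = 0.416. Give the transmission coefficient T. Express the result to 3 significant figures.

E < V_b: inside the barrier ψ ∝ e^{±κx} with κ = √(2m(V_b − E))/ℏ = 0.9782.
κL = 1.008, sinh(κL) = 1.187.
Matching ψ, ψ′ at both faces gives T = [1 + V_b² sinh²(κL) / (4E(V_b − E))]⁻¹ = 1/2.540 = 0.394.

T = 0.394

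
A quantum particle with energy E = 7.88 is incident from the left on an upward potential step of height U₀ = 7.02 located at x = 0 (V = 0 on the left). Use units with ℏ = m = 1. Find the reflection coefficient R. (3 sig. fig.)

On each side the TISE gives plane waves with k = √(2m(E − V))/ℏ: k₁ = √(2·1·7.88) = 3.970, k₂ = √(2·1·0.86) = 1.311.
Matching ψ and ψ′ at x = 0 gives r = (k₁ − k₂)/(k₁ + k₂), so R = r² = 0.2534 and T = 1 − R = 0.7466.

R = 0.253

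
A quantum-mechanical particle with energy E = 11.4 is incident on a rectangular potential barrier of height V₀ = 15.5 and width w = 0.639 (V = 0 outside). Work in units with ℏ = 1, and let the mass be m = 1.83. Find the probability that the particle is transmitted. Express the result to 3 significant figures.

T = 0.0219

E < V₀: inside the barrier ψ ∝ e^{±κx} with κ = √(2m(V₀ − E))/ℏ = 3.874.
κw = 2.475, sinh(κw) = 5.901.
Matching ψ, ψ′ at both faces gives T = [1 + V₀² sinh²(κw) / (4E(V₀ − E))]⁻¹ = 1/45.74 = 0.0219.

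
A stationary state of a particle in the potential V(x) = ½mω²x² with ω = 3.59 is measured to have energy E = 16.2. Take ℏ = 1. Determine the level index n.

n = 4

E_n = ℏω(n + ½) ⇒ n = E/(ℏω) − ½ = 16.2/3.59 − 0.5 = 4.013 → n = 4.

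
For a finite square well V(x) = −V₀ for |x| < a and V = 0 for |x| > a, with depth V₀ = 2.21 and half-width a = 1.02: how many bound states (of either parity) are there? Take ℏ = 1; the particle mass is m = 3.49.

The dimensionless depth is z₀ = a√(2mV₀)/ℏ = 1.02 × √(15.43) = 4.006.
A new bound state (alternating even/odd) appears each time z₀ passes a multiple of π/2, so N = ⌊2z₀/π⌋ + 1 = ⌊2.550⌋ + 1 = 3.

N = 3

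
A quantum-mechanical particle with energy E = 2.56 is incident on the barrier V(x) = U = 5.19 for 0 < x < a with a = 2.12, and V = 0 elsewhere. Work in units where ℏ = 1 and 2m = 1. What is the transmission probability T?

E < U: inside the barrier ψ ∝ e^{±κx} with κ = √(2m(U − E))/ℏ = 1.622.
κa = 3.438, sinh(κa) = 15.55.
Matching ψ, ψ′ at both faces gives T = [1 + U² sinh²(κa) / (4E(U − E))]⁻¹ = 1/242.8 = 0.00412.

T = 0.00412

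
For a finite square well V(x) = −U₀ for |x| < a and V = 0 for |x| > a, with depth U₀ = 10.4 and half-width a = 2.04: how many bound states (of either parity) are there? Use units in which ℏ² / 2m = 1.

The dimensionless depth is z₀ = a√(2mU₀)/ℏ = 2.04 × √(10.40) = 6.579.
A new bound state (alternating even/odd) appears each time z₀ passes a multiple of π/2, so N = ⌊2z₀/π⌋ + 1 = ⌊4.188⌋ + 1 = 5.

N = 5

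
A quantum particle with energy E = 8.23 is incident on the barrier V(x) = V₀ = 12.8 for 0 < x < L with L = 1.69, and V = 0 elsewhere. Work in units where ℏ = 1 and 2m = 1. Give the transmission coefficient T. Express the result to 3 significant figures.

E < V₀: inside the barrier ψ ∝ e^{±κx} with κ = √(2m(V₀ − E))/ℏ = 2.138.
κL = 3.613, sinh(κL) = 18.52.
Matching ψ, ψ′ at both faces gives T = [1 + V₀² sinh²(κL) / (4E(V₀ − E))]⁻¹ = 1/374.6 = 0.00267.

T = 0.00267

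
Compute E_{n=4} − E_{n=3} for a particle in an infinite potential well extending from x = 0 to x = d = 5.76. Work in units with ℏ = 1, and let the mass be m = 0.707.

ΔE = 1.47

E_n = n²π²ℏ²/(2md²), so ΔE = (4² − 3²) π²ℏ²/(2md²).
ΔE = 7 × π² / (2 × 0.707 × 5.76²) = 1.473.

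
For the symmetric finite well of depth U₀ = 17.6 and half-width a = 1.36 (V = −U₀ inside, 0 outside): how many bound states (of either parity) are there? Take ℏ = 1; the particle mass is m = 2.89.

N = 9

The dimensionless depth is z₀ = a√(2mU₀)/ℏ = 1.36 × √(101.7) = 13.72.
The even/odd transcendental equations gain one root per π/2 in z₀, giving N = 1 + ⌊2z₀/π⌋ = 1 + ⌊8.733⌋ = 9.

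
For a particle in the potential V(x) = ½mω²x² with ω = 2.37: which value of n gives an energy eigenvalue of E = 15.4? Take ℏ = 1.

Invert E_n = (n + ½)ℏω: n = E/ℏω − ½ = 5.998, so n = 6.

n = 6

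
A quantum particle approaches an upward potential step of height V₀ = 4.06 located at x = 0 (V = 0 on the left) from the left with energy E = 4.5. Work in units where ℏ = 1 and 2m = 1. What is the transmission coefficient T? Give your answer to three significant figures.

The wavenumbers are k₁ = √(2mE)/ℏ = 2.121 on the left and k₂ = √(2m(E − V₀))/ℏ = 0.6633 on the right.
Matching ψ and ψ′ at x = 0 gives r = (k₁ − k₂)/(k₁ + k₂), so R = r² = 0.2741 and T = 1 − R = 0.7259.

T = 0.726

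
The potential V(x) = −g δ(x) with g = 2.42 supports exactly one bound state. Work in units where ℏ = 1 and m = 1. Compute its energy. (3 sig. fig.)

For x ≠ 0 the bound state is ψ ∝ e^{−κ|x|}; integrating the TISE across the delta gives the cusp condition 2κ = 2mg/ℏ², so κ = 2.420.
Then E = −ℏ²κ²/(2m) = −mg²/(2ℏ²) = -2.928.

E = -2.93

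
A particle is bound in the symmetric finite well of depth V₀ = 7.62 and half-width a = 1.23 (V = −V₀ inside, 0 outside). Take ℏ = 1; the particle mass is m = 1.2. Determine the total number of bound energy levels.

Define the well-strength parameter z₀ = (a/ℏ)√(2mV₀) = 1.23 × √(2·1.2·7.62) = 5.260.
The even/odd transcendental equations gain one root per π/2 in z₀, giving N = 1 + ⌊2z₀/π⌋ = 1 + ⌊3.349⌋ = 4.

N = 4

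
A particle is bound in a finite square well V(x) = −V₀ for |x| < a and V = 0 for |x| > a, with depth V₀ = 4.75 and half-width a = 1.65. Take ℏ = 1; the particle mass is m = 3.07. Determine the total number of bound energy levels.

N = 6

Define the well-strength parameter z₀ = (a/ℏ)√(2mV₀) = 1.65 × √(2·3.07·4.75) = 8.911.
A new bound state (alternating even/odd) appears each time z₀ passes a multiple of π/2, so N = ⌊2z₀/π⌋ + 1 = ⌊5.673⌋ + 1 = 6.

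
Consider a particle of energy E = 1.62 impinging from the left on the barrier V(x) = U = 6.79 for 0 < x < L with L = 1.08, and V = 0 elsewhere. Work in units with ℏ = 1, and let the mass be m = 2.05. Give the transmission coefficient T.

T = 0.000139

E < U: inside the barrier ψ ∝ e^{±κx} with κ = √(2m(U − E))/ℏ = 4.604.
κL = 4.972, sinh(κL) = 72.18.
Matching ψ, ψ′ at both faces gives T = [1 + U² sinh²(κL) / (4E(U − E))]⁻¹ = 1/7171 = 0.000139.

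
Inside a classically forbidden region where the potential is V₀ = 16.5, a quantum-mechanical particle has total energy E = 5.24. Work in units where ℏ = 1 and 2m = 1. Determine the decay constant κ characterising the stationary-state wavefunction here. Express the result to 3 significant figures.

κ = 3.36

Since E < V₀ the TISE in this region is ψ'' = κ²ψ with κ = √(2m(V₀ − E))/ℏ.
κ = √(2 × 0.5 × 11.26) = 3.356.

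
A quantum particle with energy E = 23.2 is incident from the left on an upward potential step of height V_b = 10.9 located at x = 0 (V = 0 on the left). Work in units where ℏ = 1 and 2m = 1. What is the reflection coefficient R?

R = 0.0247

The wavenumbers are k₁ = √(2mE)/ℏ = 4.817 on the left and k₂ = √(2m(E − V_b))/ℏ = 3.507 on the right.
Continuity of ψ and ψ′ at the step yields the reflection amplitude r = (k₁ − k₂)/(k₁ + k₂) = 0.1573; thus R = |r|² = 0.02475, T = 0.9753.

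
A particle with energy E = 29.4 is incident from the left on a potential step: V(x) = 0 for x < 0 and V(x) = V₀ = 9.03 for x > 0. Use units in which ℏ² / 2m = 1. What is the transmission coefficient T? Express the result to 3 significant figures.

T = 0.992

On each side the TISE gives plane waves with k = √(2m(E − V))/ℏ: k₁ = √(2·½·29.4) = 5.422, k₂ = √(2·½·20.37) = 4.513.
Continuity of ψ and ψ′ at the step yields the reflection amplitude r = (k₁ − k₂)/(k₁ + k₂) = 0.09148; thus R = |r|² = 0.008368, T = 0.9916.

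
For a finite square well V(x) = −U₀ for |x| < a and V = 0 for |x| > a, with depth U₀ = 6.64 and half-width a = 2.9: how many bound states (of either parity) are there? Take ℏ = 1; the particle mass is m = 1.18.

The dimensionless depth is z₀ = a√(2mU₀)/ℏ = 2.9 × √(15.67) = 11.48.
A new bound state (alternating even/odd) appears each time z₀ passes a multiple of π/2, so N = ⌊2z₀/π⌋ + 1 = ⌊7.308⌋ + 1 = 8.

N = 8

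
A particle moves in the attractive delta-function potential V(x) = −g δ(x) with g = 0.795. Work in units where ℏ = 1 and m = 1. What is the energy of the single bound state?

E = -0.316

The bound state is ψ(x) = √κ e^{−κ|x|}. The derivative jump ψ'(0⁺) − ψ'(0⁻) = −(2mg/ℏ²)ψ(0) fixes κ = mg/ℏ² = 0.7950.
Then E = −ℏ²κ²/(2m) = −mg²/(2ℏ²) = -0.3160.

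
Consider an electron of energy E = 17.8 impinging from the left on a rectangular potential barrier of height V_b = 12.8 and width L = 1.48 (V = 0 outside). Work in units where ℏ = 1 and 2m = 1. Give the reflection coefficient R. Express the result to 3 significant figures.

R = 0.0127

E > V_b: inside the barrier k₂ = √(2m(E − V_b))/ℏ = 2.236, k₂L = 3.309.
Matching at both interfaces gives T⁻¹ = 1 + V_b² sin²(k₂L) / [4E(E − V_b)] = 1.013, hence T = 0.987.
R = 1 − T = 0.0127.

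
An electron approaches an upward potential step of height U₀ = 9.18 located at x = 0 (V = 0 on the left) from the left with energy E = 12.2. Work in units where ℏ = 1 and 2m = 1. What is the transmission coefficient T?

The wavenumbers are k₁ = √(2mE)/ℏ = 3.493 on the left and k₂ = √(2m(E − U₀))/ℏ = 1.738 on the right.
Continuity of ψ and ψ′ at the step yields the reflection amplitude r = (k₁ − k₂)/(k₁ + k₂) = 0.3355; thus R = |r|² = 0.1126, T = 0.8874.

T = 0.887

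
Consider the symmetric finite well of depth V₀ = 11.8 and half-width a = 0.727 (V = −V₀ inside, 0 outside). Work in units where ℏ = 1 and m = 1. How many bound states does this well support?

N = 3

The dimensionless depth is z₀ = a√(2mV₀)/ℏ = 0.727 × √(23.60) = 3.532.
A new bound state (alternating even/odd) appears each time z₀ passes a multiple of π/2, so N = ⌊2z₀/π⌋ + 1 = ⌊2.248⌋ + 1 = 3.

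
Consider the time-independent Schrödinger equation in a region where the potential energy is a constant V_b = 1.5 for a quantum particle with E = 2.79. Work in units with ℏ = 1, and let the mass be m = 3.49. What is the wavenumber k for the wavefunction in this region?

k = 3.00

With E > V_b the solution is oscillatory, ψ ∝ e^{±ikx} with k = √(2m(E − V_b))/ℏ.
k = √(2 × 3.49 × 1.29) = 3.001.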